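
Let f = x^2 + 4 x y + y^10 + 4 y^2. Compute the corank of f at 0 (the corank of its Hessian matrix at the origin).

1

Hessian at 0 has rank 1.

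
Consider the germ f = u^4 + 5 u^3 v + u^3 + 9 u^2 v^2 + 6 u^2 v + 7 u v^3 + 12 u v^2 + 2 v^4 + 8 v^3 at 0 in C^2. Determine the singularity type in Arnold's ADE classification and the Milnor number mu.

The Hessian of f at 0 is [[0, 0], [0, 0]] with rank 0, so corank 2. A Groebner basis of the Jacobian ideal J(f) in C{u,v} is {3*u^2 + 12*u*v + v^4 - v^3 + 12*v^2, u^3 + 18*u^2 + 72*u*v + 2*v^3 + 72*v^2, u^2*v - 7*u^2 - 28*u*v - 5*v^3/3 - 28*v^2, 2*u^2 + u*v^2 + 8*u*v + 4*v^3/3 + 8*v^2}; counting standard monomials gives mu = 7. Corank 2; j^3 = (u + 2*v)^3 is a perfect cube, so E-series; the 4-jet and mu = 7 give E_7.

Type E_{7}, Milnor number mu = 7.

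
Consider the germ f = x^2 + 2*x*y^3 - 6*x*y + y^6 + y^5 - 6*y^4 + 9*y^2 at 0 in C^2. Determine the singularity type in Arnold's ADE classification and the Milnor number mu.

The Hessian of f at 0 is [[2, -6], [-6, 18]] with rank 1, so corank 1. A Groebner basis of the Jacobian ideal J(f) in C{x,y} is {x + y^3 - 3*y, x^2 - 9*y^2, x*y - 3*y^2}; counting standard monomials gives mu = 4. Corank 1: A-series; mu = 4 gives A_4.

Type A4, Milnor number mu = 4.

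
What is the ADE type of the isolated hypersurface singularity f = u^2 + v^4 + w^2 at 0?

A3

The Hessian of f at 0 has rank 2. Corank 1: A-series; mu = 3 gives A_3.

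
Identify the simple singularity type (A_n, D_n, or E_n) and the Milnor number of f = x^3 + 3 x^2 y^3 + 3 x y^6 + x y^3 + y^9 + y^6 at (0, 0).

The Hessian of f at 0 has rank 0. Corank 2; j^3 = x^3 is a perfect cube, so E-series; the 4-jet and mu = 7 give E_7.

Type E_{7}, Milnor number mu = 7.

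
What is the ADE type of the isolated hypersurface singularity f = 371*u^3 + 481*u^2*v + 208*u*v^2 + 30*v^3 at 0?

D_{4}

The Hessian of f at 0 has rank 0. Corank 2; j^3 = (7*u + 3*v)*(53*u^2 + 46*u*v + 10*v^2) splits into three distinct lines over C (the quadratic factor has nonzero discriminant), so D_4.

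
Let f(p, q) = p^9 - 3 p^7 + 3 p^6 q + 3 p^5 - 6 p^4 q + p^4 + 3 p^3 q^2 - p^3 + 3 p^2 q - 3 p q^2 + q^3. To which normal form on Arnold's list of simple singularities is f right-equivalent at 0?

The Hessian of f at 0 is [[0, 0], [0, 0]] with rank 0, so corank 2. A Groebner basis of the Jacobian ideal J(f) in C{p,q} is {q^4, p*q^2 - 2*q^3/3, p^2 - 2*p*q + q^2}; counting standard monomials gives mu = 6. Corank 2; j^3 = -(p - q)^3 is a perfect cube, so E-series; the 4-jet and mu = 6 give E_6.

E6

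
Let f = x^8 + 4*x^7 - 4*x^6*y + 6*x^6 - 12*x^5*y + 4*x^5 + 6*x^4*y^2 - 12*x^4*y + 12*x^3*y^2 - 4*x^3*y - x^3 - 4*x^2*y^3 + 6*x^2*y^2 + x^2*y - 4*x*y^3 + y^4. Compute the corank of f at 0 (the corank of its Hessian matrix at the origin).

Hessian at 0 has rank 0.

2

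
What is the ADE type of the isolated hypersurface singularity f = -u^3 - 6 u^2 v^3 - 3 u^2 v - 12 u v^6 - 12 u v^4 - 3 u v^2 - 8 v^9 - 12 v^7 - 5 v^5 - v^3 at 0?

E_{8}

The Hessian of f at 0 has rank 0. Corank 2; j^3 = -(u + v)^3 is a perfect cube, so E-series; the 5-jet and mu = 8 give E_8.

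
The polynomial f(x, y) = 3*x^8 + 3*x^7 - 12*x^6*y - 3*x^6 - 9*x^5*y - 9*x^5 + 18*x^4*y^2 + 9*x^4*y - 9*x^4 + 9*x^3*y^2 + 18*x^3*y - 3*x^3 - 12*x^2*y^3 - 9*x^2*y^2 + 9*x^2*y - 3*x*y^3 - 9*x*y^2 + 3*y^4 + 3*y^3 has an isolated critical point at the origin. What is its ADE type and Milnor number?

Type E_7, Milnor number mu = 7.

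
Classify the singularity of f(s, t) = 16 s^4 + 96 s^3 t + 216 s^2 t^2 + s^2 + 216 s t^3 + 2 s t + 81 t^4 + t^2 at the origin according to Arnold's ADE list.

The Hessian of f at 0 has rank 1. Corank 1: A-series; mu = 3 gives A_3.

A_3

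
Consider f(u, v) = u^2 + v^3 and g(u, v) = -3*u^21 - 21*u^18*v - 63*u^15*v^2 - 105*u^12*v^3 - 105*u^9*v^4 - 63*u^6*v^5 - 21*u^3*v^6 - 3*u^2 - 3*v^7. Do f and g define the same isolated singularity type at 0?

No.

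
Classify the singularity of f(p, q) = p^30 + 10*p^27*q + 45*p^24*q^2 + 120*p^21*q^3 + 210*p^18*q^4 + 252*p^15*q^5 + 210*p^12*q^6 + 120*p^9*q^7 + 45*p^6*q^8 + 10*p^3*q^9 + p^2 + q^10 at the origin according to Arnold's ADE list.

The Hessian of f at 0 has rank 1. Corank 1: A-series; mu = 9 gives A_9.

A9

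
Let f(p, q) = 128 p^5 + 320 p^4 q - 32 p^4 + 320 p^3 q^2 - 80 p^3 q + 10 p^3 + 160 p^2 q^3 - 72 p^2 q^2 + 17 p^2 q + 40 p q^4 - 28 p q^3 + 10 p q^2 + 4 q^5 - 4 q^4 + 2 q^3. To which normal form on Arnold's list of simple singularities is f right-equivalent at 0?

The Hessian of f at 0 has rank 0. Corank 2; j^3 = (2*p + q)*(5*p^2 + 6*p*q + 2*q^2) splits into three distinct lines over C (the quadratic factor has nonzero discriminant), so D_4.

D_{4}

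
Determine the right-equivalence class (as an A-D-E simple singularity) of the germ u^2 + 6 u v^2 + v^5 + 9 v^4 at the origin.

A_{4}

The Hessian of f at 0 is [[2, 0], [0, 0]] with rank 1, so corank 1. A Groebner basis of the Jacobian ideal J(f) in C{u,v} is {u^2, u/3 + v^2}; counting standard monomials gives mu = 4. Corank 1: A-series; mu = 4 gives A_4.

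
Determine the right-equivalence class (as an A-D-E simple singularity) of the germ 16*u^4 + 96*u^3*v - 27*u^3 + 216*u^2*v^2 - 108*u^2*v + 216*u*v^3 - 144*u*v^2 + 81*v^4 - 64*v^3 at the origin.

E_6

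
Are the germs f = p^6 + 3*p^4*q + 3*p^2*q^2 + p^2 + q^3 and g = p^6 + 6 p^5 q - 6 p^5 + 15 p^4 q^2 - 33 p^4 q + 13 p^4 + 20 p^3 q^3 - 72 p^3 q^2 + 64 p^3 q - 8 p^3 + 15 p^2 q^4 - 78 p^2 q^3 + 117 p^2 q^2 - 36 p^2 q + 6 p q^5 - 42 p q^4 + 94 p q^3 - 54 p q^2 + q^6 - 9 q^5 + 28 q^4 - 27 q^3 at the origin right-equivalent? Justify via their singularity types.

No.

The Hessian of f at 0 has rank 1. Corank 1: A-series; mu = 2 gives A_2. The Hessian of g at 0 has rank 0. Corank 2; j^3 = -(2*p + 3*q)^3 is a perfect cube, so E-series; the 4-jet and mu = 6 give E_6. f is A_2 but g is E_6, hence not right-equivalent.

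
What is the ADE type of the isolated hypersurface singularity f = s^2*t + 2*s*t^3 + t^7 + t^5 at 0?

The Hessian of f at 0 is [[0, 0], [0, 0]] with rank 0, so corank 2. A Groebner basis of the Jacobian ideal J(f) in C{s,t} is {s^2*t^2 + s^2/7 + s*t^2/7, s^3 - s^2/7 - s*t^2/7, s*t + t^3}; counting standard monomials gives mu = 8. Corank 2; j^3 = s^2*t has shape L^2 M (L != M), so D-series; mu = 8 gives D_8.

D_{8}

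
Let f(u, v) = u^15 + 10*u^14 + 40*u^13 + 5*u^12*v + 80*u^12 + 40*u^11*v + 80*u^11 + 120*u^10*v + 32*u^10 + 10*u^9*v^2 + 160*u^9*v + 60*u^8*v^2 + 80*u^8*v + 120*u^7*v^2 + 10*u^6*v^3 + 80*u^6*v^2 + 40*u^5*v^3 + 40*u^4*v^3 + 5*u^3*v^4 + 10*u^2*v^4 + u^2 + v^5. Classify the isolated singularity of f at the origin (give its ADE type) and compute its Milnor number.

The Hessian of f at 0 has rank 1. Corank 1: A-series; mu = 4 gives A_4.

Type A_4, Milnor number mu = 4.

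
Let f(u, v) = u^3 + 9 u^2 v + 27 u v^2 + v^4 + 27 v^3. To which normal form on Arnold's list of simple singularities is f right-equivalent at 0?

The Hessian of f at 0 is [[0, 0], [0, 0]] with rank 0, so corank 2. A Groebner basis of the Jacobian ideal J(f) in C{u,v} is {v^3, u^2 + 6*u*v + 9*v^2}; counting standard monomials gives mu = 6. Corank 2; j^3 = (u + 3*v)^3 is a perfect cube, so E-series; the 4-jet and mu = 6 give E_6.

E_6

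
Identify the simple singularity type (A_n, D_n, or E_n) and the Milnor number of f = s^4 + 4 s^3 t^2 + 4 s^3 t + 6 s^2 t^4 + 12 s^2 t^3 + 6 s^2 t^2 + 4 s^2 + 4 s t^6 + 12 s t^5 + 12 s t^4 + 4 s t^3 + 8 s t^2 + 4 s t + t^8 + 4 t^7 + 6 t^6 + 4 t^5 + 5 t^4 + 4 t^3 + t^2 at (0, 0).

The Hessian of f at 0 is [[8, 4], [4, 2]] with rank 1, so corank 1. A Groebner basis of the Jacobian ideal J(f) in C{s,t} is {s^2 + s/4 + t/8, s*t - s/2 - t/4, s + t^2 + t/2}; counting standard monomials gives mu = 3. Corank 1: A-series; mu = 3 gives A_3.

Type A_{3}, Milnor number mu = 3.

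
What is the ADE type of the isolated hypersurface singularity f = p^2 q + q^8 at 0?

D9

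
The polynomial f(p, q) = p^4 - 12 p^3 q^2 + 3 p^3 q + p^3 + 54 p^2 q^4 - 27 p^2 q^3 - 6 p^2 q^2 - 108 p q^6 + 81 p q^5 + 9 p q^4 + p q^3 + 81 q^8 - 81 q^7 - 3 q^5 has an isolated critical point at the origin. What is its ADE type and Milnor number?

The Hessian of f at 0 is [[0, 0], [0, 0]] with rank 0, so corank 2. A Groebner basis of the Jacobian ideal J(f) in C{p,q} is {-3*p^2/38 + q^4 - q^3/38, p^3, p^2*q + p^2/38 + q^3/114, -11*p^2/38 + p*q^2 - 11*q^3/114}; counting standard monomials gives mu = 7. Corank 2; j^3 = p^3 is a perfect cube, so E-series; the 4-jet and mu = 7 give E_7.

Type E7, Milnor number mu = 7.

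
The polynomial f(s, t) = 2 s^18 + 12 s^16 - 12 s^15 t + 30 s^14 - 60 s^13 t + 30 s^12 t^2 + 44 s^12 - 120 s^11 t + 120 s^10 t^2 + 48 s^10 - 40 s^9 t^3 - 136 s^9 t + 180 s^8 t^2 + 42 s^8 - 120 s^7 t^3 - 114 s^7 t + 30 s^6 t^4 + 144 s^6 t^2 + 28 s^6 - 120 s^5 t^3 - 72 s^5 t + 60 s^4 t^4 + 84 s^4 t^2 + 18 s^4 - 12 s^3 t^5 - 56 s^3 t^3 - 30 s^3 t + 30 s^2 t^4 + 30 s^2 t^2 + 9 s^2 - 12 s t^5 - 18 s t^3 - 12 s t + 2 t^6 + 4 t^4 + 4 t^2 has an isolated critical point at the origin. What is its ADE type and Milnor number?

Type A5, Milnor number mu = 5.

The Hessian of f at 0 has rank 1. Corank 1: A-series; mu = 5 gives A_5.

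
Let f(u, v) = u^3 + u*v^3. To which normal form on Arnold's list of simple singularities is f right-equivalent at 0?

E7

The Hessian of f at 0 has rank 0. Corank 2; j^3 = u^3 is a perfect cube, so E-series; the 4-jet and mu = 7 give E_7.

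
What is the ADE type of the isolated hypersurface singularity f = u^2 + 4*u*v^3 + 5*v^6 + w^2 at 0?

A_5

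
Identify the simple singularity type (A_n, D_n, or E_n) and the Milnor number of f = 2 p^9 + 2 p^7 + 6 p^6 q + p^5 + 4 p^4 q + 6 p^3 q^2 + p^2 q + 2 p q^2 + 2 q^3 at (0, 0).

Type D4, Milnor number mu = 4.

The Hessian of f at 0 is [[0, 0], [0, 0]] with rank 0, so corank 2. A Groebner basis of the Jacobian ideal J(f) in C{p,q} is {q^3, p^2 + 2*q^2, p*q + q^2}; counting standard monomials gives mu = 4. Corank 2; j^3 = q*(p^2 + 2*p*q + 2*q^2) splits into three distinct lines over C (the quadratic factor has nonzero discriminant), so D_4.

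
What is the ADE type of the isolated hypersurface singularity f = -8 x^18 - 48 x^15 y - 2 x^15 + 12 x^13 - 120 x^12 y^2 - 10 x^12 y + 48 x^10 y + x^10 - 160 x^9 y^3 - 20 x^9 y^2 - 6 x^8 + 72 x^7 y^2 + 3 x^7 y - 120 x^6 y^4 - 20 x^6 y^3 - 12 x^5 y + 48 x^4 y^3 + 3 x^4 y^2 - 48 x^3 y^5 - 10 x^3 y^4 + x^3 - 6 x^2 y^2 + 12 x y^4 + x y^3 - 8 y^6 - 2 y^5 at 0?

The Hessian of f at 0 has rank 0. Corank 2; j^3 = x^3 is a perfect cube, so E-series; the 4-jet and mu = 7 give E_7.

E7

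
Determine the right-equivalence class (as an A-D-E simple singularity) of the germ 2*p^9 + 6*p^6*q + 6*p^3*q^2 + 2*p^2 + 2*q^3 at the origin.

A_2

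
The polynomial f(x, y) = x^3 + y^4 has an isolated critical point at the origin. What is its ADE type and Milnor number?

The Hessian of f at 0 has rank 0. Corank 2; j^3 = x^3 is a perfect cube, so E-series; the 4-jet and mu = 6 give E_6.

Type E_{6}, Milnor number mu = 6.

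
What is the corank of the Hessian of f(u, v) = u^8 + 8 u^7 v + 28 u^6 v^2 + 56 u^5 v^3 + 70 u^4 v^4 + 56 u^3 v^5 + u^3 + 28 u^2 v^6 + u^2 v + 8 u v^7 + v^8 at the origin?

2

Hessian at 0 has rank 0.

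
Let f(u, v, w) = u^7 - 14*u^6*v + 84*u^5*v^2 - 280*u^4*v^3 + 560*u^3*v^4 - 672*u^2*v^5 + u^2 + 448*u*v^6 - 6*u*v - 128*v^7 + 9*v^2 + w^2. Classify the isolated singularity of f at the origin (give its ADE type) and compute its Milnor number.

Type A6, Milnor number mu = 6.

The Hessian of f at 0 is [[2, -6, 0], [-6, 18, 0], [0, 0, 2]] with rank 2, so corank 1. A Groebner basis of the Jacobian ideal J(f) in C{u,v,w} is {v^6, u - 3*v, w}; counting standard monomials gives mu = 6. Corank 1: A-series; mu = 6 gives A_6.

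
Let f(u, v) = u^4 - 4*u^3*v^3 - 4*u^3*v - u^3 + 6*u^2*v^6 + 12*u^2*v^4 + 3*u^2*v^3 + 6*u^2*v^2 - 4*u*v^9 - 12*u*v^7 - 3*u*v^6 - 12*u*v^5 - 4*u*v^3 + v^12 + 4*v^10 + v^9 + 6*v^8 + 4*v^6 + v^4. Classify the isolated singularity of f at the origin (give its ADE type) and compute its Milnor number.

Type E6, Milnor number mu = 6.

The Hessian of f at 0 is [[0, 0], [0, 0]] with rank 0, so corank 2. A Groebner basis of the Jacobian ideal J(f) in C{u,v} is {v^4, u*v^2 - v^3/3, u^2}; counting standard monomials gives mu = 6. Corank 2; j^3 = -u^3 is a perfect cube, so E-series; the 4-jet and mu = 6 give E_6.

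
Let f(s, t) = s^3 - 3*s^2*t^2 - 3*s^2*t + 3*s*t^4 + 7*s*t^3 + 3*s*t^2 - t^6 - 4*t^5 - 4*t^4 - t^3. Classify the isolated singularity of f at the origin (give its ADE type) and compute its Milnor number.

Type E_7, Milnor number mu = 7.

The Hessian of f at 0 has rank 0. Corank 2; j^3 = (s - t)^3 is a perfect cube, so E-series; the 4-jet and mu = 7 give E_7.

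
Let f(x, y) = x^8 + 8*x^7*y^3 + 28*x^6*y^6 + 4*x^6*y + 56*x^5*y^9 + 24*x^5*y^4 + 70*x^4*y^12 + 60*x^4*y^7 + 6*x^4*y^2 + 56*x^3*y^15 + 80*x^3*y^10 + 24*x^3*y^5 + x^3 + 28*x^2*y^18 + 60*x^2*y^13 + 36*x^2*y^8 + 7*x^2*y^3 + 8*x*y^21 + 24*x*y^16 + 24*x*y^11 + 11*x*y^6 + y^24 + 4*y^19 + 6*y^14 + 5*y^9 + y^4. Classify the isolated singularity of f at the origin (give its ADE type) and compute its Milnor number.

Type E_{6}, Milnor number mu = 6.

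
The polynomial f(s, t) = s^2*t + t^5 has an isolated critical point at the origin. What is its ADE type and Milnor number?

Type D_{6}, Milnor number mu = 6.

The Hessian of f at 0 has rank 0. Corank 2; j^3 = s^2*t has shape L^2 M (L != M), so D-series; mu = 6 gives D_6.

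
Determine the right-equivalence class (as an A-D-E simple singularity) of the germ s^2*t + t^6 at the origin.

D_{7}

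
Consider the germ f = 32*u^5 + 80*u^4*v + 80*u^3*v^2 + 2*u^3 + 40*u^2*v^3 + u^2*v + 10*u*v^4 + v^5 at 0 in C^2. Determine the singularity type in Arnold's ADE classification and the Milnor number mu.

Type D_{6}, Milnor number mu = 6.

The Hessian of f at 0 is [[0, 0], [0, 0]] with rank 0, so corank 2. A Groebner basis of the Jacobian ideal J(f) in C{u,v} is {-u*v/10 + v^4, u*v^2, u^2 + u*v/2}; counting standard monomials gives mu = 6. Corank 2; j^3 = u^2*(2*u + v) has shape L^2 M (L != M), so D-series; mu = 6 gives D_6.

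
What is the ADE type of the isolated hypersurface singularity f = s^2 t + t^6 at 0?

The Hessian of f at 0 has rank 0. Corank 2; j^3 = s^2*t has shape L^2 M (L != M), so D-series; mu = 7 gives D_7.

D_{7}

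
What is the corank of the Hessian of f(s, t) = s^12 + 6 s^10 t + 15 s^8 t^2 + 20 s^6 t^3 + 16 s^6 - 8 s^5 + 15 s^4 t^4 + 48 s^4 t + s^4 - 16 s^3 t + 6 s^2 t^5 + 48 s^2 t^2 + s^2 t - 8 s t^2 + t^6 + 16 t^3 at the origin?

2

Hessian at 0 has rank 0.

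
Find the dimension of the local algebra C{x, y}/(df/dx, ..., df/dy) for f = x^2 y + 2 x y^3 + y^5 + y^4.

The Hessian of f at 0 is [[0, 0], [0, 0]] with rank 0, so corank 2. A Groebner basis of the Jacobian ideal J(f) in C{x,y} is {x*y^2, x*y + y^3, x^2 - 4*x*y}; counting standard monomials gives mu = 5. Corank 2; j^3 = x^2*y has shape L^2 M (L != M), so D-series; mu = 5 gives D_5.

5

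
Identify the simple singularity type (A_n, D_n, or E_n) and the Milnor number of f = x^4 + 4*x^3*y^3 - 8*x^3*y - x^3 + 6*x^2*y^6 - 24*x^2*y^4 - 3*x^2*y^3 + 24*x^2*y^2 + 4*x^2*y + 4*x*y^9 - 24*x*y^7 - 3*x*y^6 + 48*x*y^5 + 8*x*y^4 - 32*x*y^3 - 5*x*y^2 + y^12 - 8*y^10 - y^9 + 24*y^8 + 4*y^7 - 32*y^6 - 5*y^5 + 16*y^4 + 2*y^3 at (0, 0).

The Hessian of f at 0 is [[0, 0], [0, 0]] with rank 0, so corank 2. A Groebner basis of the Jacobian ideal J(f) in C{x,y} is {x*y^2 + x*y/4 - y^2/4, x*y/4 + y^3 - y^2/4, x^2 - 3*x*y + 2*y^2}; counting standard monomials gives mu = 5. Corank 2; j^3 = -(x - 2*y)*(x - y)^2 has shape L^2 M (L != M), so D-series; mu = 5 gives D_5.

Type D_{5}, Milnor number mu = 5.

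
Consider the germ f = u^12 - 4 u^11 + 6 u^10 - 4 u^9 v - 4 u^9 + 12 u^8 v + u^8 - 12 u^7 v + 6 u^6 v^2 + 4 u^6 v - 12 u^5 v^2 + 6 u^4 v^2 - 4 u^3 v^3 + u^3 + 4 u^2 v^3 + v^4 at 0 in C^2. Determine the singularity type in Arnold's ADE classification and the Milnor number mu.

Type E_6, Milnor number mu = 6.

The Hessian of f at 0 has rank 0. Corank 2; j^3 = u^3 is a perfect cube, so E-series; the 4-jet and mu = 6 give E_6.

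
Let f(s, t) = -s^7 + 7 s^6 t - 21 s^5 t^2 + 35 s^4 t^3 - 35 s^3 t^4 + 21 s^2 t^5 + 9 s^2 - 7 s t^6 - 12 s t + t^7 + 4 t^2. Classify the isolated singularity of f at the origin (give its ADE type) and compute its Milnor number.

Type A_{6}, Milnor number mu = 6.

The Hessian of f at 0 has rank 1. Corank 1: A-series; mu = 6 gives A_6.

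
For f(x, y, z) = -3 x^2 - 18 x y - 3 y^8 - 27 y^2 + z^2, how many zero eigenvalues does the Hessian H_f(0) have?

1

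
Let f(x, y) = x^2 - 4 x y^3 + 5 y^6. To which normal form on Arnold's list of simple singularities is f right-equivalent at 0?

The Hessian of f at 0 is [[2, 0], [0, 0]] with rank 1, so corank 1. A Groebner basis of the Jacobian ideal J(f) in C{x,y} is {x*y^2, -x/2 + y^3, x^2}; counting standard monomials gives mu = 5. Corank 1: A-series; mu = 5 gives A_5.

A_5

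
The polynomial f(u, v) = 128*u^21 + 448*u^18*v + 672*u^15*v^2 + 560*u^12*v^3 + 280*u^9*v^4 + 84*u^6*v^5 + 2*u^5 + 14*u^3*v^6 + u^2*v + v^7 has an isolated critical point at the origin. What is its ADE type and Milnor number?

The Hessian of f at 0 has rank 0. Corank 2; j^3 = u^2*v has shape L^2 M (L != M), so D-series; mu = 8 gives D_8.

Type D_{8}, Milnor number mu = 8.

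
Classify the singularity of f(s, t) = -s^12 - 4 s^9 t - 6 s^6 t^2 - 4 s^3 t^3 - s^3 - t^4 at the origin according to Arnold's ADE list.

The Hessian of f at 0 is [[0, 0], [0, 0]] with rank 0, so corank 2. A Groebner basis of the Jacobian ideal J(f) in C{s,t} is {t^3, s^2}; counting standard monomials gives mu = 6. Corank 2; j^3 = -s^3 is a perfect cube, so E-series; the 4-jet and mu = 6 give E_6.

E6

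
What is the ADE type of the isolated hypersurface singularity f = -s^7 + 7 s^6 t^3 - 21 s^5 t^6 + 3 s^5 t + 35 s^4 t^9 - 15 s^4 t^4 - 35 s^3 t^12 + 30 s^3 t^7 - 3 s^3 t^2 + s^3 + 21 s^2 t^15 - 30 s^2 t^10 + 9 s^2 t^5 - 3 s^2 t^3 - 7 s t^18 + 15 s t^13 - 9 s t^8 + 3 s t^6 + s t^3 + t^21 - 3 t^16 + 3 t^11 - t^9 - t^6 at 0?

E_{7}

The Hessian of f at 0 has rank 0. Corank 2; j^3 = s^3 is a perfect cube, so E-series; the 4-jet and mu = 7 give E_7.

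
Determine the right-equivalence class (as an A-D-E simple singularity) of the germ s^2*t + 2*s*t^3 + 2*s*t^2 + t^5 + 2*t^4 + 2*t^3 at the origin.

The Hessian of f at 0 has rank 0. Corank 2; j^3 = t*(s^2 + 2*s*t + 2*t^2) splits into three distinct lines over C (the quadratic factor has nonzero discriminant), so D_4.

D_{4}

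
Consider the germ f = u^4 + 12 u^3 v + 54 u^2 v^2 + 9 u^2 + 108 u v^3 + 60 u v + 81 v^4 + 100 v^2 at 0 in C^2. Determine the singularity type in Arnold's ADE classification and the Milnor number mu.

Type A_{3}, Milnor number mu = 3.

The Hessian of f at 0 has rank 1. Corank 1: A-series; mu = 3 gives A_3.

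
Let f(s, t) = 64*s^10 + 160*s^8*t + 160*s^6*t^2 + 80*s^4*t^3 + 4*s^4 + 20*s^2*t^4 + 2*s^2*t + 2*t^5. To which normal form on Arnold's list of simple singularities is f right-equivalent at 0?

D_6

The Hessian of f at 0 has rank 0. Corank 2; j^3 = 2*s^2*t has shape L^2 M (L != M), so D-series; mu = 6 gives D_6.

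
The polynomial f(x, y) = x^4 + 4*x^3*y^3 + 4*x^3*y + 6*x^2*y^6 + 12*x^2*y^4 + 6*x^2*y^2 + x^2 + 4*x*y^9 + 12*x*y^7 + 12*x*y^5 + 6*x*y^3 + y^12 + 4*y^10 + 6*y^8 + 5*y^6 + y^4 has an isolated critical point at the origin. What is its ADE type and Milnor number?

Type A3, Milnor number mu = 3.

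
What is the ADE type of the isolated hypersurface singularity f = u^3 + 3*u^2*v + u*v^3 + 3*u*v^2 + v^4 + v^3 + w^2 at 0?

E7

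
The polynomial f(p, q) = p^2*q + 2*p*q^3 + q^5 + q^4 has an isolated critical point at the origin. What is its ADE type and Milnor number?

Type D5, Milnor number mu = 5.

The Hessian of f at 0 is [[0, 0], [0, 0]] with rank 0, so corank 2. A Groebner basis of the Jacobian ideal J(f) in C{p,q} is {p*q^2, p*q + q^3, p^2 - 4*p*q}; counting standard monomials gives mu = 5. Corank 2; j^3 = p^2*q has shape L^2 M (L != M), so D-series; mu = 5 gives D_5.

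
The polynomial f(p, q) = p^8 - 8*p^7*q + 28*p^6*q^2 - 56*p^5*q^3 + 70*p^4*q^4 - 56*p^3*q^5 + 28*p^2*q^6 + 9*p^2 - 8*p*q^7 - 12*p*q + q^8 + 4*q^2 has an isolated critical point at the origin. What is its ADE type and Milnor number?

The Hessian of f at 0 has rank 1. Corank 1: A-series; mu = 7 gives A_7.

Type A7, Milnor number mu = 7.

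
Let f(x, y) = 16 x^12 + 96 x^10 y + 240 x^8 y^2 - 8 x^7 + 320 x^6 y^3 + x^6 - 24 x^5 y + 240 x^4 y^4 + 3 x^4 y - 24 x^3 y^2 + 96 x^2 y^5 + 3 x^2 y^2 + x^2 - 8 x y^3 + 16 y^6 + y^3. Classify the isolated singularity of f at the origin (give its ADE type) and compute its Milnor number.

The Hessian of f at 0 has rank 1. Corank 1: A-series; mu = 2 gives A_2.

Type A_2, Milnor number mu = 2.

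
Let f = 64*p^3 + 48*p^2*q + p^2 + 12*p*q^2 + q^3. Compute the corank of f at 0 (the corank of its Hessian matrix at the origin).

The Hessian at 0 is [[2, 0], [0, 0]] of rank 1; hence corank 1.

1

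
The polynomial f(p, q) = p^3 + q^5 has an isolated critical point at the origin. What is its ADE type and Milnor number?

Type E8, Milnor number mu = 8.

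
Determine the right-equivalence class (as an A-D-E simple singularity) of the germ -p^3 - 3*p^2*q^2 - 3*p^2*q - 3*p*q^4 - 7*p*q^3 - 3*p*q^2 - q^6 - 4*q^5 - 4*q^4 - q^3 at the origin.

E_{7}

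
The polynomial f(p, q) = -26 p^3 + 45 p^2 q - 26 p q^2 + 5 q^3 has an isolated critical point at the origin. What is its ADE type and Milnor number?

Type D4, Milnor number mu = 4.

The Hessian of f at 0 has rank 0. Corank 2; j^3 = -(2*p - q)*(13*p^2 - 16*p*q + 5*q^2) splits into three distinct lines over C (the quadratic factor has nonzero discriminant), so D_4.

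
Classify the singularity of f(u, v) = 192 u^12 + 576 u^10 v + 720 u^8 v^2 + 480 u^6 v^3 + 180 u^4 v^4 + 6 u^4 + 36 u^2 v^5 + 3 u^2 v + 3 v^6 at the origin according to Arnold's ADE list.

D_7

The Hessian of f at 0 is [[0, 0], [0, 0]] with rank 0, so corank 2. A Groebner basis of the Jacobian ideal J(f) in C{u,v} is {u^2/6 + v^5, u^3, u*v}; counting standard monomials gives mu = 7. Corank 2; j^3 = 3*u^2*v has shape L^2 M (L != M), so D-series; mu = 7 gives D_7.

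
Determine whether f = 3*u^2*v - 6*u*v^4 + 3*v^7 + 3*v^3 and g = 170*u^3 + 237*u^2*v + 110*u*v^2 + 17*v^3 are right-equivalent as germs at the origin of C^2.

Yes.

The Hessian of f at 0 has rank 0. Corank 2; j^3 = 3*v*(u^2 + v^2) splits into three distinct lines over C (the quadratic factor has nonzero discriminant), so D_4. The Hessian of g at 0 has rank 0. Corank 2; j^3 = (2*u + v)*(85*u^2 + 76*u*v + 17*v^2) splits into three distinct lines over C (the quadratic factor has nonzero discriminant), so D_4. Both have type D_4, hence right-equivalent.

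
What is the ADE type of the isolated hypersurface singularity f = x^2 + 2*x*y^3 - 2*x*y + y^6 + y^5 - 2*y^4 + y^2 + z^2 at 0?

A_{4}

The Hessian of f at 0 is [[2, -2, 0], [-2, 2, 0], [0, 0, 2]] with rank 2, so corank 1. A Groebner basis of the Jacobian ideal J(f) in C{x,y,z} is {x + y^3 - y, x^2 - y^2, x*y - y^2, z}; counting standard monomials gives mu = 4. Corank 1: A-series; mu = 4 gives A_4.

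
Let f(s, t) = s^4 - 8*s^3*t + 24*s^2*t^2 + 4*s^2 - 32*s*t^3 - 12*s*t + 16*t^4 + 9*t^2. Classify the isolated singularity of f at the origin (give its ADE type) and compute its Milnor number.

Type A3, Milnor number mu = 3.

The Hessian of f at 0 has rank 1. Corank 1: A-series; mu = 3 gives A_3.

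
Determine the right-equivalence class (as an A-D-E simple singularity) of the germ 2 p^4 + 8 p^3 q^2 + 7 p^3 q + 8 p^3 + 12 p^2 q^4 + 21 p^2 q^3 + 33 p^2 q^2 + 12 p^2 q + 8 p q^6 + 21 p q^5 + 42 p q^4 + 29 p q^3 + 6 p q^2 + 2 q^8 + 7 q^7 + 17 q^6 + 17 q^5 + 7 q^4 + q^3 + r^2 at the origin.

E_{7}

The Hessian of f at 0 is [[0, 0, 0], [0, 0, 0], [0, 0, 2]] with rank 1, so corank 2. A Groebner basis of the Jacobian ideal J(f) in C{p,q,r} is {-768*p^2/703 - 768*p*q/703 + q^4 - 8*q^3/703 - 192*q^2/703, p^3 + 540*p^2/703 + 540*p*q/703 + 187*q^3/1406 + 135*q^2/703, p^2*q - 728*p^2/703 - 728*p*q/703 - 550*q^3/2109 - 182*q^2/703, 736*p^2/703 + p*q^2 + 736*p*q/703 + 2155*q^3/4218 + 184*q^2/703, r}; counting standard monomials gives mu = 7. Corank 2; j^3 = (2*p + q)^3 is a perfect cube, so E-series; the 4-jet and mu = 7 give E_7.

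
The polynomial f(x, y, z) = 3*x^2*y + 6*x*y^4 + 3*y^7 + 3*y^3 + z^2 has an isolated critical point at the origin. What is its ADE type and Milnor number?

The Hessian of f at 0 is [[0, 0, 0], [0, 0, 0], [0, 0, 2]] with rank 1, so corank 2. A Groebner basis of the Jacobian ideal J(f) in C{x,y,z} is {y^3, x^2 + 3*y^2, x*y, z}; counting standard monomials gives mu = 4. Corank 2; j^3 = 3*y*(x^2 + y^2) splits into three distinct lines over C (the quadratic factor has nonzero discriminant), so D_4.

Type D_4, Milnor number mu = 4.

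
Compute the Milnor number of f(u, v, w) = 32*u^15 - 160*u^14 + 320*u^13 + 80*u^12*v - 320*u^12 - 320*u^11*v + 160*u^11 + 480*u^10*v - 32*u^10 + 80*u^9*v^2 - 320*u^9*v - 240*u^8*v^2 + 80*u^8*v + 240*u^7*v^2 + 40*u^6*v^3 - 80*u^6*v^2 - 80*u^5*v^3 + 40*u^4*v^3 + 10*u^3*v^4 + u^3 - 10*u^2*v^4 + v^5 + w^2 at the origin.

8

The Hessian of f at 0 has rank 1. Corank 2; j^3 = u^3 is a perfect cube, so E-series; the 5-jet and mu = 8 give E_8.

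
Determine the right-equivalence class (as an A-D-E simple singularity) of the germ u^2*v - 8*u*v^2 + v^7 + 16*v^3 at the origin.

The Hessian of f at 0 is [[0, 0], [0, 0]] with rank 0, so corank 2. A Groebner basis of the Jacobian ideal J(f) in C{u,v} is {u^2/7 + v^6 - 16*v^2/7, u^3 - 64*v^3, u*v - 4*v^2}; counting standard monomials gives mu = 8. Corank 2; j^3 = v*(u - 4*v)^2 has shape L^2 M (L != M), so D-series; mu = 8 gives D_8.

D_{8}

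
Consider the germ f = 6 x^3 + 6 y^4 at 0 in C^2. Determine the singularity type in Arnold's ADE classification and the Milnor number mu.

Type E_{6}, Milnor number mu = 6.

The Hessian of f at 0 has rank 0. Corank 2; j^3 = 6*x^3 is a perfect cube, so E-series; the 4-jet and mu = 6 give E_6.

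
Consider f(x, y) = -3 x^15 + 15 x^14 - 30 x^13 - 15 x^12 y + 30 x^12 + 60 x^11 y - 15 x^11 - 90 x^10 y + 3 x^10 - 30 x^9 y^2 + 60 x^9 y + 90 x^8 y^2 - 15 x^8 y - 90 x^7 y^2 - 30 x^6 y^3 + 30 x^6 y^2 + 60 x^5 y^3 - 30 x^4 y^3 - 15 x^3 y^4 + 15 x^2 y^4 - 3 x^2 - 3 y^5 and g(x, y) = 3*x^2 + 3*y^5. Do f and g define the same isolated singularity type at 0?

Yes.

The Hessian of f at 0 is [[-6, 0], [0, 0]] with rank 1, so corank 1. A Groebner basis of the Jacobian ideal J(f) in C{x,y} is {y^4, x}; counting standard monomials gives mu = 4. Corank 1: A-series; mu = 4 gives A_4. The Hessian of g at 0 is [[6, 0], [0, 0]] with rank 1, so corank 1. A Groebner basis of the Jacobian ideal J(g) in C{x,y} is {y^4, x}; counting standard monomials gives mu = 4. Corank 1: A-series; mu = 4 gives A_4. Both have type A_4, hence right-equivalent.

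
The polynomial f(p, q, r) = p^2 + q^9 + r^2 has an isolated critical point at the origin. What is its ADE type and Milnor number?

Type A_8, Milnor number mu = 8.

The Hessian of f at 0 is [[2, 0, 0], [0, 0, 0], [0, 0, 2]] with rank 2, so corank 1. A Groebner basis of the Jacobian ideal J(f) in C{p,q,r} is {q^8, p, r}; counting standard monomials gives mu = 8. Corank 1: A-series; mu = 8 gives A_8.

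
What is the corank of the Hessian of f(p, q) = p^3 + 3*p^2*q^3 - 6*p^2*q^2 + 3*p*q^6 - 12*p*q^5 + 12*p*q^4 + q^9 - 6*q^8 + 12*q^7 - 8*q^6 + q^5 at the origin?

2

Hessian at 0 has rank 0.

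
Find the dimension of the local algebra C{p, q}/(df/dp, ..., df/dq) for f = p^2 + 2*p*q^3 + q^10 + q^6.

9

The Hessian of f at 0 is [[2, 0], [0, 0]] with rank 1, so corank 1. A Groebner basis of the Jacobian ideal J(f) in C{p,q} is {p^3, p + q^3}; counting standard monomials gives mu = 9. Corank 1: A-series; mu = 9 gives A_9.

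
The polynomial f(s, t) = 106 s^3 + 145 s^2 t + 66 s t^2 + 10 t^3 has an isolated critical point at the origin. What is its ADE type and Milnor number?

Type D_4, Milnor number mu = 4.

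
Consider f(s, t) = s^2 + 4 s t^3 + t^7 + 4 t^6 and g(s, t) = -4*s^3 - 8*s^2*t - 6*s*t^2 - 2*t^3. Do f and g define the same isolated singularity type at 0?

The Hessian of f at 0 is [[2, 0], [0, 0]] with rank 1, so corank 1. A Groebner basis of the Jacobian ideal J(f) in C{s,t} is {s/2 + t^3, s^2}; counting standard monomials gives mu = 6. Corank 1: A-series; mu = 6 gives A_6. The Hessian of g at 0 is [[0, 0], [0, 0]] with rank 0, so corank 2. A Groebner basis of the Jacobian ideal J(g) in C{s,t} is {t^3, s^2 - 3*t^2/2, s*t + 3*t^2/2}; counting standard monomials gives mu = 4. Corank 2; j^3 = -2*(s + t)*(2*s^2 + 2*s*t + t^2) splits into three distinct lines over C (the quadratic factor has nonzero discriminant), so D_4. f is A_6 but g is D_4, hence not right-equivalent.

No.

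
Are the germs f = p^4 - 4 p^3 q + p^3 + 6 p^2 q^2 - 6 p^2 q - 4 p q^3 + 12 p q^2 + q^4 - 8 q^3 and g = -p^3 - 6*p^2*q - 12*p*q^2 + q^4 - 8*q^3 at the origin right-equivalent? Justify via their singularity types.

Yes.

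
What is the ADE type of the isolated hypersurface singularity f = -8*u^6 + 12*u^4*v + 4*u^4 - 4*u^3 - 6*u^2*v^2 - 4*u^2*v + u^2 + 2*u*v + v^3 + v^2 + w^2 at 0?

The Hessian of f at 0 is [[2, 2, 0], [2, 2, 0], [0, 0, 2]] with rank 2, so corank 1. A Groebner basis of the Jacobian ideal J(f) in C{u,v,w} is {v^2, u + v, w}; counting standard monomials gives mu = 2. Corank 1: A-series; mu = 2 gives A_2.

A_{2}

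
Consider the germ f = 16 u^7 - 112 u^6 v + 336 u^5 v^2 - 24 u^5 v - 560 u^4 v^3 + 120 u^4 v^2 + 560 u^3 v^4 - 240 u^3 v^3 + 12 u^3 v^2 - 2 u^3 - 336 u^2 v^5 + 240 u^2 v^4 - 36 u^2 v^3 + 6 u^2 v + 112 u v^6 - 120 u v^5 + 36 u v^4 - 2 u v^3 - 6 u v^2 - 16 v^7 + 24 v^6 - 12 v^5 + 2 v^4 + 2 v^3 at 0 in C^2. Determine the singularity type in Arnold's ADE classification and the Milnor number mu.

Type E_7, Milnor number mu = 7.

The Hessian of f at 0 is [[0, 0], [0, 0]] with rank 0, so corank 2. A Groebner basis of the Jacobian ideal J(f) in C{u,v} is {u^3 - 3*u^2*v - 6*u^2 + 12*u*v - 6*v^2, 3*u^2 + u*v^2 - 6*u*v + 3*v^2, 3*u^2 - 6*u*v + v^3 + 3*v^2}; counting standard monomials gives mu = 7. Corank 2; j^3 = -2*(u - v)^3 is a perfect cube, so E-series; the 4-jet and mu = 7 give E_7.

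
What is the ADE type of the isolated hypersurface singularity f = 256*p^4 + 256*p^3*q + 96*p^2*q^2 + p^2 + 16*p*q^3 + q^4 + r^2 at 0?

The Hessian of f at 0 is [[2, 0, 0], [0, 0, 0], [0, 0, 2]] with rank 2, so corank 1. A Groebner basis of the Jacobian ideal J(f) in C{p,q,r} is {q^3, p, r}; counting standard monomials gives mu = 3. Corank 1: A-series; mu = 3 gives A_3.

A_3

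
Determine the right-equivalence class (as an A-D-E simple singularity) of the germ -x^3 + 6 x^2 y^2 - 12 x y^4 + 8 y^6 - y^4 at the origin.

The Hessian of f at 0 has rank 0. Corank 2; j^3 = -x^3 is a perfect cube, so E-series; the 4-jet and mu = 6 give E_6.

E6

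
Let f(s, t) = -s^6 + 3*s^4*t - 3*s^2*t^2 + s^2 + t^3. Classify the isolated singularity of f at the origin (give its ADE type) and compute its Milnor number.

Type A_2, Milnor number mu = 2.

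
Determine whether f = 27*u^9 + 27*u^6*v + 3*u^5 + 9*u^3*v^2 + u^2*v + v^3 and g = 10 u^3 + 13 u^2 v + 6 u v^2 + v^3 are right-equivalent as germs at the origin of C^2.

Yes.

The Hessian of f at 0 has rank 0. Corank 2; j^3 = v*(u^2 + v^2) splits into three distinct lines over C (the quadratic factor has nonzero discriminant), so D_4. The Hessian of g at 0 has rank 0. Corank 2; j^3 = (2*u + v)*(5*u^2 + 4*u*v + v^2) splits into three distinct lines over C (the quadratic factor has nonzero discriminant), so D_4. Both have type D_4, hence right-equivalent.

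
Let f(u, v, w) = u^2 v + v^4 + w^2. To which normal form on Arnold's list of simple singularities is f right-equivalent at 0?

The Hessian of f at 0 is [[0, 0, 0], [0, 0, 0], [0, 0, 2]] with rank 1, so corank 2. A Groebner basis of the Jacobian ideal J(f) in C{u,v,w} is {u^3, u^2/4 + v^3, u*v, w}; counting standard monomials gives mu = 5. Corank 2; j^3 = u^2*v has shape L^2 M (L != M), so D-series; mu = 5 gives D_5.

D_5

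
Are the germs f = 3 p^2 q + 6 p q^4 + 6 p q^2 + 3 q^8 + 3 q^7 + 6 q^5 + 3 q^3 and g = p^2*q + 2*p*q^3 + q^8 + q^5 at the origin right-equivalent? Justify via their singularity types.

Yes.

The Hessian of f at 0 has rank 0. Corank 2; j^3 = 3*q*(p + q)^2 has shape L^2 M (L != M), so D-series; mu = 9 gives D_9. The Hessian of g at 0 has rank 0. Corank 2; j^3 = p^2*q has shape L^2 M (L != M), so D-series; mu = 9 gives D_9. Both have type D_9, hence right-equivalent.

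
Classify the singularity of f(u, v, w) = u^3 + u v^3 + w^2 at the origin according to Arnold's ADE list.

E7

The Hessian of f at 0 has rank 1. Corank 2; j^3 = u^3 is a perfect cube, so E-series; the 4-jet and mu = 7 give E_7.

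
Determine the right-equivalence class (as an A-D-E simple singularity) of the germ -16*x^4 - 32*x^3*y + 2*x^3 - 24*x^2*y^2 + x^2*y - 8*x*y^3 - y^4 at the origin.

D_{5}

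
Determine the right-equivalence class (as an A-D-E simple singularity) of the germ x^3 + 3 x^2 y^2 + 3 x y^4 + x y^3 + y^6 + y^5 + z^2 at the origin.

E_7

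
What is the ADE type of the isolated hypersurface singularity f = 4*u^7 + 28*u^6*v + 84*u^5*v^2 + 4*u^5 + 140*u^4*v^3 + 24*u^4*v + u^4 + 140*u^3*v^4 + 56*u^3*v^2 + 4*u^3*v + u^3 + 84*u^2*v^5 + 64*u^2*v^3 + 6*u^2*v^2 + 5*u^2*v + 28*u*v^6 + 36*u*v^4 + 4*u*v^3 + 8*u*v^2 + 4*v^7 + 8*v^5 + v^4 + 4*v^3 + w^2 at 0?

The Hessian of f at 0 has rank 1. Corank 2; j^3 = (u + v)*(u + 2*v)^2 has shape L^2 M (L != M), so D-series; mu = 5 gives D_5.

D_{5}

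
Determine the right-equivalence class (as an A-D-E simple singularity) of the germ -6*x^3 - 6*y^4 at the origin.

E_6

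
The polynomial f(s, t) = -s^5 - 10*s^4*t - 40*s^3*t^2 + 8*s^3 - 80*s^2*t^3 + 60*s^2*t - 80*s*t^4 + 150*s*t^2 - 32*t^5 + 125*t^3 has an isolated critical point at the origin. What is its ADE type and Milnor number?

Type E_8, Milnor number mu = 8.

The Hessian of f at 0 has rank 0. Corank 2; j^3 = (2*s + 5*t)^3 is a perfect cube, so E-series; the 5-jet and mu = 8 give E_8.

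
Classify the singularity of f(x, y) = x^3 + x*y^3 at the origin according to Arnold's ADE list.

The Hessian of f at 0 has rank 0. Corank 2; j^3 = x^3 is a perfect cube, so E-series; the 4-jet and mu = 7 give E_7.

E_7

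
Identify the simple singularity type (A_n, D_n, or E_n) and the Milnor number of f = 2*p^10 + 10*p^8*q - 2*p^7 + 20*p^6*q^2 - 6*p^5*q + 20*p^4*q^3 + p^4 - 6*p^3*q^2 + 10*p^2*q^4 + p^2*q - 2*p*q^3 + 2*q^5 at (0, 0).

Type D6, Milnor number mu = 6.

The Hessian of f at 0 has rank 0. Corank 2; j^3 = p^2*q has shape L^2 M (L != M), so D-series; mu = 6 gives D_6.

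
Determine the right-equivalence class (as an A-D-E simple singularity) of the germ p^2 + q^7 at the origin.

The Hessian of f at 0 has rank 1. Corank 1: A-series; mu = 6 gives A_6.

A_6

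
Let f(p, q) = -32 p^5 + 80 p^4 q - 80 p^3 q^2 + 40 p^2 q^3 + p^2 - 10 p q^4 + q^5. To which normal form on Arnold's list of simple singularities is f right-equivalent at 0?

A_{4}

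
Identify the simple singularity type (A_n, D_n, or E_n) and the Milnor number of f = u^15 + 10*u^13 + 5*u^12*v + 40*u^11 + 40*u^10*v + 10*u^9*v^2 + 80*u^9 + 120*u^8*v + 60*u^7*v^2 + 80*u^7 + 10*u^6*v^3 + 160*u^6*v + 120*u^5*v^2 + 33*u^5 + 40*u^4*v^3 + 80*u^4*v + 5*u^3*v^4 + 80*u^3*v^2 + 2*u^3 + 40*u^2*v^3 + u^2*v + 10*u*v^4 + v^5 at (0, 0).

Type D_{6}, Milnor number mu = 6.

The Hessian of f at 0 has rank 0. Corank 2; j^3 = u^2*(2*u + v) has shape L^2 M (L != M), so D-series; mu = 6 gives D_6.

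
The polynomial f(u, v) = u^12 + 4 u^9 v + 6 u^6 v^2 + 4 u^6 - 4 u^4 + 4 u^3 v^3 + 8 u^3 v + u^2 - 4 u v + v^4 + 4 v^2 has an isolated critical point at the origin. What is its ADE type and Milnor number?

Type A_3, Milnor number mu = 3.

The Hessian of f at 0 is [[2, -4], [-4, 8]] with rank 1, so corank 1. A Groebner basis of the Jacobian ideal J(f) in C{u,v} is {v^3, u - 2*v}; counting standard monomials gives mu = 3. Corank 1: A-series; mu = 3 gives A_3.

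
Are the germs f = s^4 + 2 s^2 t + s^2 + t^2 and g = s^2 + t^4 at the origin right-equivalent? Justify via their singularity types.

The Hessian of f at 0 has rank 2. Corank 0: nondegenerate Morse point, so A_1. The Hessian of g at 0 has rank 1. Corank 1: A-series; mu = 3 gives A_3. f is A_1 but g is A_3, hence not right-equivalent.

No.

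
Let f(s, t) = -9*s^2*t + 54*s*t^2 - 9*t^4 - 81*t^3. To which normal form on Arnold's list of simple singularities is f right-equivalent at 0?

The Hessian of f at 0 is [[0, 0], [0, 0]] with rank 0, so corank 2. A Groebner basis of the Jacobian ideal J(f) in C{s,t} is {s^3 + 27*s^2/4 - 243*t^2/4, s^2/4 + t^3 - 9*t^2/4, s*t - 3*t^2}; counting standard monomials gives mu = 5. Corank 2; j^3 = -9*t*(s - 3*t)^2 has shape L^2 M (L != M), so D-series; mu = 5 gives D_5.

D_5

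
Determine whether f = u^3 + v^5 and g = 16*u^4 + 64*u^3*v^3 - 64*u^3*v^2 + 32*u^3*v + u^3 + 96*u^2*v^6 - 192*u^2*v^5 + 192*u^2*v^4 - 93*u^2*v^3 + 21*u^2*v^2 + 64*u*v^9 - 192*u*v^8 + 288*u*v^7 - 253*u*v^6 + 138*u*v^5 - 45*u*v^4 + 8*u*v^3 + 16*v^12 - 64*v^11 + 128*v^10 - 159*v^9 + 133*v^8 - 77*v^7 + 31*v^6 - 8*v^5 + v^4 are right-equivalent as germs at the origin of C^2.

The Hessian of f at 0 has rank 0. Corank 2; j^3 = u^3 is a perfect cube, so E-series; the 5-jet and mu = 8 give E_8. The Hessian of g at 0 has rank 0. Corank 2; j^3 = u^3 is a perfect cube, so E-series; the 4-jet and mu = 6 give E_6. f is E_8 but g is E_6, hence not right-equivalent.

No.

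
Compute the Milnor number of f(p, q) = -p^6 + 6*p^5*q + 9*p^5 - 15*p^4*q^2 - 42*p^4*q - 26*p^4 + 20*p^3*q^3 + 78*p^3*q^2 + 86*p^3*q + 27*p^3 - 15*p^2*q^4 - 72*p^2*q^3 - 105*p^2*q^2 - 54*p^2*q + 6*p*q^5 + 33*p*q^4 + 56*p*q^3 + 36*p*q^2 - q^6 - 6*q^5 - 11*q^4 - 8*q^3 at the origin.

The Hessian of f at 0 has rank 0. Corank 2; j^3 = (3*p - 2*q)^3 is a perfect cube, so E-series; the 4-jet and mu = 6 give E_6.

6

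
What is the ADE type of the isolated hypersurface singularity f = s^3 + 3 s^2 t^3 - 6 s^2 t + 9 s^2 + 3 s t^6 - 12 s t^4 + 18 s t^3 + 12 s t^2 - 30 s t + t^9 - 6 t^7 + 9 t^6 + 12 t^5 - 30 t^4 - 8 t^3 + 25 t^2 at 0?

The Hessian of f at 0 has rank 1. Corank 1: A-series; mu = 2 gives A_2.

A_2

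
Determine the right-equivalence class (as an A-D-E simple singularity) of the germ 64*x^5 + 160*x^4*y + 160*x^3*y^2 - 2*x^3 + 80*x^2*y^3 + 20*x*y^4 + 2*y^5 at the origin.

The Hessian of f at 0 has rank 0. Corank 2; j^3 = -2*x^3 is a perfect cube, so E-series; the 5-jet and mu = 8 give E_8.

E_8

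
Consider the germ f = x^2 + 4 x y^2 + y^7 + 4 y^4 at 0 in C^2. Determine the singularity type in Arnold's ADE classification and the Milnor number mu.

Type A_{6}, Milnor number mu = 6.

The Hessian of f at 0 is [[2, 0], [0, 0]] with rank 1, so corank 1. A Groebner basis of the Jacobian ideal J(f) in C{x,y} is {x^3, x/2 + y^2}; counting standard monomials gives mu = 6. Corank 1: A-series; mu = 6 gives A_6.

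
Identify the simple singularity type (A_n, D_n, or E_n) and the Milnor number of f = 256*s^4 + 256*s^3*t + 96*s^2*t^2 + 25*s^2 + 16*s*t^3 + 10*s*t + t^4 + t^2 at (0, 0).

Type A_3, Milnor number mu = 3.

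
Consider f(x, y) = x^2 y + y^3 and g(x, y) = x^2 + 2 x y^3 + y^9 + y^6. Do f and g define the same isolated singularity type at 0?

The Hessian of f at 0 has rank 0. Corank 2; j^3 = y*(x^2 + y^2) splits into three distinct lines over C (the quadratic factor has nonzero discriminant), so D_4. The Hessian of g at 0 has rank 1. Corank 1: A-series; mu = 8 gives A_8. f is D_4 but g is A_8, hence not right-equivalent.

No.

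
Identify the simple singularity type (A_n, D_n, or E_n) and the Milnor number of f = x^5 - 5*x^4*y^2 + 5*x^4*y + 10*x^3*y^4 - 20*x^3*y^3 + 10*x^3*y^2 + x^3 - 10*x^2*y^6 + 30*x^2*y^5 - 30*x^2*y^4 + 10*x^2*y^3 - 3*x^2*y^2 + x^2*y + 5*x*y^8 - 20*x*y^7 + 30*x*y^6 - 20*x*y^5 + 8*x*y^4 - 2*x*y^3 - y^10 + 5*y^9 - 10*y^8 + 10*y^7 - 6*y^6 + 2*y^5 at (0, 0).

Type D6, Milnor number mu = 6.

The Hessian of f at 0 has rank 0. Corank 2; j^3 = x^2*(x + y) has shape L^2 M (L != M), so D-series; mu = 6 gives D_6.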